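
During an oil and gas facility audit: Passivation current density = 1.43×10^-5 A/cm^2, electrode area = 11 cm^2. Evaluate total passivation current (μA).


I = i_pass * A, then convert A → μA (×10^6)
I = 1.43×10^-5 * 11 * 10^6 = 157.3 μA

157.3 μA


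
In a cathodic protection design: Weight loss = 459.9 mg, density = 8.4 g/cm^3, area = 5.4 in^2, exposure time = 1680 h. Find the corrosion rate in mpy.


Apply the mpy weight-loss relation: CR = 534 * W / (D * A * T)
Numerator: 534 * 459.9 = 245586.6
Denominator: 8.4 * 5.4 * 1680 = 76204.8
CR = 245586.6 / 76204.8 = 3.22272 mpy

3.22272 mpy


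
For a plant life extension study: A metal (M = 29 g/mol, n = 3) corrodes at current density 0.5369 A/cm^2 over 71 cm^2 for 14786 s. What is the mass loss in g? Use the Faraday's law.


Apply Faraday's law: m = i*A*t*M / (n*F)
Total charge passed Q = i*A*t = 0.5369*71*14786 = 563640.8414 C
m = Q*M/(n*F) = 563640.8414*29/(3*96485) = 56.47021 g

56.47021 g


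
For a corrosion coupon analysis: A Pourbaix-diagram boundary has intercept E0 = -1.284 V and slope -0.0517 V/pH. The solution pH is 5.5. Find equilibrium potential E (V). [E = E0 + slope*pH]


Apply the Pourbaix line equation: E = E0 + slope*pH
E = -1.284 + (-0.0517)*5.5 = -1.284 + (-0.28435) = -1.56835 V
Rounded to 4 decimal places: E = -1.5684 V

-1.5684 V


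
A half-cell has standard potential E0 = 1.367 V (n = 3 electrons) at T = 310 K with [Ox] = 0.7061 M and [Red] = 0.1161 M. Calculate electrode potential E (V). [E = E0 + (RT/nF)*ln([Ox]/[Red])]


Apply the Nernst equation: E = E0 + (RT/nF)*ln([Ox]/[Red])
Step 1: RT/nF = 8.314*310/(3*96485) = 0.00890411 V
Step 2: [Ox]/[Red] = 0.7061/0.1161 = 6.081826
Step 3: ln(6.081826) = 1.805305
Step 4: correction = 0.00890411 * 1.805305 = 0.016 V
E = 1.367 + 0.016 = 1.383 V

1.383 V


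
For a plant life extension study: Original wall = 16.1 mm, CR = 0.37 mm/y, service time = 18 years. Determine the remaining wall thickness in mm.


Remaining wall = original − CR × time
t = 16.1 − 0.37*18 = 16.1 − 6.66 = 9.44 mm

9.44 mm


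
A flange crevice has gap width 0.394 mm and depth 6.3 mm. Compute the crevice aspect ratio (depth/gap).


Aspect ratio = depth / gap
Ratio = 6.3 / 0.394 = 16.0

16.0


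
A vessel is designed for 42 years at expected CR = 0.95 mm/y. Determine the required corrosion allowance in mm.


Corrosion allowance = CR × design life
CA = 0.95 * 42 = 39.9 mm

39.9 mm


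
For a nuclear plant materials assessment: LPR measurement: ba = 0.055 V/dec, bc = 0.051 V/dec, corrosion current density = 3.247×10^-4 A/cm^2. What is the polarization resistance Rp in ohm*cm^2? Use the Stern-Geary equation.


Apply the Stern-Geary equation: Rp = ba*bc / (2.303*icorr*(ba+bc))
ba*bc = 0.055*0.051 = 0.002805
ba+bc = 0.106; 2.303*icorr*(ba+bc) = 2.303*3.247×10^-4*0.106 = 7.9265115×10^-5
Rp = 0.002805 / 7.9265115×10^-5 = 35.39 ohm*cm^2

35.39 ohm*cm^2


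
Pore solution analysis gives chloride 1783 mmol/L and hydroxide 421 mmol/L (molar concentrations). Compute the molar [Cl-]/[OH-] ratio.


Threshold parameter = [Cl-] / [OH-] (molar basis; both in mmol/L, so units cancel)
Ratio = 1783 / 421 = 4.24

4.24


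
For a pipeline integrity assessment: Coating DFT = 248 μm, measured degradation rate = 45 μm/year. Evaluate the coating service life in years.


Service life = thickness / degradation rate
Life = 248 / 45 = 5.5 years

5.5 years


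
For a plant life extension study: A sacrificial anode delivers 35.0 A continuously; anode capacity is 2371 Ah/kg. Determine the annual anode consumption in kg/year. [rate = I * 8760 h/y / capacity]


Annual consumption = current * hours per year / capacity
Rate = 35.0 * 8760 / 2371 = 129.3 kg/year

129.3 kg/year


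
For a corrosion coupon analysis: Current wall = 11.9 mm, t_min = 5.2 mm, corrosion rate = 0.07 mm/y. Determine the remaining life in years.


Apply the remaining-life relation: RL = (t_current − t_min) / CR
RL = (11.9 − 5.2) / 0.07 = 6.7 / 0.07 = 95.7 years

95.7 years


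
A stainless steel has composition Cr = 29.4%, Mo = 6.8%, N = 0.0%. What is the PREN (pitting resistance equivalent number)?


Apply the PREN formula: PREN = Cr + 3.3*Mo + 16*N
PREN = 29.4 + 3.3*6.8 + 16*0.0
PREN = 29.4 + 22.44 + 0.0 = 51.84

51.84


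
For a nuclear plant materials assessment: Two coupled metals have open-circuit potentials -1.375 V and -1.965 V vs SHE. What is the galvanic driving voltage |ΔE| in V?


Driving voltage is the absolute potential difference.
|ΔE| = |-1.375 − (-1.965)| = 0.59 V

0.59 V


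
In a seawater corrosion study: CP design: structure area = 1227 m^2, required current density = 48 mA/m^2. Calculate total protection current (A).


I = area * current density, then convert mA → A (÷1000)
I = 1227 * 48 / 1000 = 58.9 A

58.9 A


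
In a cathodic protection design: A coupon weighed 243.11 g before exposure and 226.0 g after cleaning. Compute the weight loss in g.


Weight loss = initial − final
WL = 243.11 − 226.0 = 17.11 g

17.11 g


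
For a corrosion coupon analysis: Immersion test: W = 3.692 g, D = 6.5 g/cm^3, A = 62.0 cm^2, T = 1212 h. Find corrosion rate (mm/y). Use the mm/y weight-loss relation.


Apply the mm/y weight-loss relation: CR = 87600 * W / (D * A * T)
Numerator: 87600 * 3.692 = 323419.2
Denominator: 6.5 * 62.0 * 1212 = 488436.0
CR = 323419.2 / 488436.0 = 0.66215 mm/y

0.66215 mm/y


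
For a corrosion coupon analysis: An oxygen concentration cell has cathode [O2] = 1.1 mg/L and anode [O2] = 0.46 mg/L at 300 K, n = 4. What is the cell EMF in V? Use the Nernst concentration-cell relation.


Apply the Nernst concentration-cell relation: E = (RT/nF)*ln(C_cathode/C_anode)
RT/nF = 8.314*300/(4*96485) = 0.00646266 V
ln(1.1/0.46) = 0.87184
E = 0.00646266 * 0.87184 = 0.00563 V

0.00563 V


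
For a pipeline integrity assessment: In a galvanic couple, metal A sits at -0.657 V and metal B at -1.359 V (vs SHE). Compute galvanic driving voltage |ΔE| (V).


Driving voltage is the absolute potential difference.
|ΔE| = |-0.657 − (-1.359)| = 0.702 V

0.702 V


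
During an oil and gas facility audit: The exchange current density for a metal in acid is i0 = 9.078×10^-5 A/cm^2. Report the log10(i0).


i0 = 9.078×10^-5 A/cm^2
log10(i0) = -4.042

-4.042


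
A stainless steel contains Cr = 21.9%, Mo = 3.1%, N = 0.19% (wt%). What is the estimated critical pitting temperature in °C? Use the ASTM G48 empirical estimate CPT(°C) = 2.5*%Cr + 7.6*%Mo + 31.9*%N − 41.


Apply the ASTM G48 empirical CPT estimate: CPT(°C) = 2.5*%Cr + 7.6*%Mo + 31.9*%N − 41
2.5*21.9 = 54.75; 7.6*3.1 = 23.56; 31.9*0.19 = 6.061
CPT = 54.75 + 23.56 + 6.061 − 41 = 43.371 °C
Rounded to 0.1 °C: CPT ≈ 43.4 °C

43.4 °C


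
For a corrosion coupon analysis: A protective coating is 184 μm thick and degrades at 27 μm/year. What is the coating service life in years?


Service life = thickness / degradation rate
Life = 184 / 27 = 6.8 years

6.8 years


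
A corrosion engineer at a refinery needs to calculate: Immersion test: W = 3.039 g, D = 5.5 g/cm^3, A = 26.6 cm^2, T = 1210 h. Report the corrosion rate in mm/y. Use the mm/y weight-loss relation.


Apply the mm/y weight-loss relation: CR = 87600 * W / (D * A * T)
Numerator: 87600 * 3.039 = 266216.4
Denominator: 5.5 * 26.6 * 1210 = 177023.0
CR = 266216.4 / 177023.0 = 1.503852 mm/y

1.503852 mm/y


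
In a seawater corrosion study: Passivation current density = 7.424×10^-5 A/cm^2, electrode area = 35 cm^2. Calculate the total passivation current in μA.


I = i_pass * A, then convert A → μA (×10^6)
I = 7.424×10^-5 * 35 * 10^6 = 2598.4 μA

2598.4 μA


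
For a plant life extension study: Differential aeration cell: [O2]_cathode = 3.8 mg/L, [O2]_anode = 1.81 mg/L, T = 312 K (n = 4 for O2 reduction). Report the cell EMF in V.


Apply the Nernst concentration-cell relation: E = (RT/nF)*ln(C_cathode/C_anode)
RT/nF = 8.314*312/(4*96485) = 0.00672117 V
ln(3.8/1.81) = 0.74167
E = 0.00672117 * 0.74167 = 0.00498 V

0.00498 V


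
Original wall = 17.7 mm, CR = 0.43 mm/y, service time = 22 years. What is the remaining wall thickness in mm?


Remaining wall = original − CR × time
t = 17.7 − 0.43*22 = 17.7 − 9.46 = 8.24 mm

8.24 mm


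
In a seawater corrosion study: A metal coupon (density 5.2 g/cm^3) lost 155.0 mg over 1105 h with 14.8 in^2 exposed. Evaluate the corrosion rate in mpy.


Apply the mpy weight-loss relation: CR = 534 * W / (D * A * T)
Numerator: 534 * 155.0 = 82770.0
Denominator: 5.2 * 14.8 * 1105 = 85040.8
CR = 82770.0 / 85040.8 = 0.9733 mpy

0.9733 mpy


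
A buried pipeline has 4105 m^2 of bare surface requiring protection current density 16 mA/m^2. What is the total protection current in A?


I = area * current density, then convert mA → A (÷1000)
I = 4105 * 16 / 1000 = 65.68 A

65.68 A


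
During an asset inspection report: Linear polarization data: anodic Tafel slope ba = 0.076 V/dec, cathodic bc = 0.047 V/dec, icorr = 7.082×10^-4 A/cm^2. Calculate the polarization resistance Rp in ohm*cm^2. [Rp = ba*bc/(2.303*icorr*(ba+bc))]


Apply the Stern-Geary equation: Rp = ba*bc / (2.303*icorr*(ba+bc))
ba*bc = 0.076*0.047 = 0.003572
ba+bc = 0.123; 2.303*icorr*(ba+bc) = 2.303*7.082×10^-4*0.123 = 2.0061111×10^-4
Rp = 0.003572 / 2.0061111×10^-4 = 17.81 ohm*cm^2

17.81 ohm*cm^2


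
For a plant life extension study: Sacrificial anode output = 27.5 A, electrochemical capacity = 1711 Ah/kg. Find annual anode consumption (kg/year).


Annual consumption = current * hours per year / capacity
Rate = 27.5 * 8760 / 1711 = 140.8 kg/year

140.8 kg/year


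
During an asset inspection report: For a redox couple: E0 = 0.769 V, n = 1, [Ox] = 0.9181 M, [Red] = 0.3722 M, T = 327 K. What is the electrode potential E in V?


Apply the Nernst equation: E = E0 + (RT/nF)*ln([Ox]/[Red])
Step 1: RT/nF = 8.314*327/(1*96485) = 0.02817721 V
Step 2: [Ox]/[Red] = 0.9181/0.3722 = 2.466685
Step 3: ln(2.466685) = 0.902875
Step 4: correction = 0.02817721 * 0.902875 = 0.025 V
E = 0.769 + 0.025 = 0.794 V

0.794 V


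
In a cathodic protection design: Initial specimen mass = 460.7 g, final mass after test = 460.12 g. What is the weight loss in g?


Weight loss = initial − final
WL = 460.7 − 460.12 = 0.58 g

0.58 g


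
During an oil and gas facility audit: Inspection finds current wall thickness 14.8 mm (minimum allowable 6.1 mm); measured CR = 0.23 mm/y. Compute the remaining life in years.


Apply the remaining-life relation: RL = (t_current − t_min) / CR
RL = (14.8 − 6.1) / 0.23 = 8.7 / 0.23 = 37.8 years

37.8 years


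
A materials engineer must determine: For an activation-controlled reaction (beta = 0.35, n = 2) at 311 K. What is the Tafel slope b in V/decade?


Apply the Tafel slope relation: b = 2.303*R*T/(beta*n*F)
Numerator: 2.303 * 8.314 * 311 = 5954.76
Denominator: 0.35 * 2 * 96485 = 67539.5
b = 5954.76 / 67539.5 = 0.0882 V/decade

0.0882 V/decade


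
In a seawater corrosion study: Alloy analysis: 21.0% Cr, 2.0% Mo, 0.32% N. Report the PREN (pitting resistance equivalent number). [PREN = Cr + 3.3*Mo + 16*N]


Apply the PREN formula: PREN = Cr + 3.3*Mo + 16*N
PREN = 21.0 + 3.3*2.0 + 16*0.32
PREN = 21.0 + 6.6 + 5.12 = 32.72

32.72


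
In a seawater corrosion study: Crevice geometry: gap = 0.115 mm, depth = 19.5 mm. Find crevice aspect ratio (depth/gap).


Aspect ratio = depth / gap
Ratio = 19.5 / 0.115 = 169.6

169.6


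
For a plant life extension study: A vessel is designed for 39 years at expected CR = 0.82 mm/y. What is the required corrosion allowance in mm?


Corrosion allowance = CR × design life
CA = 0.82 * 39 = 31.98 mm

31.98 mm


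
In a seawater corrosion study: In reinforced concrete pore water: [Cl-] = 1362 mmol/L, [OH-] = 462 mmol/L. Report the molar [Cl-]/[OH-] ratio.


Threshold parameter = [Cl-] / [OH-] (molar basis; both in mmol/L, so units cancel)
Ratio = 1362 / 462 = 2.95

2.95


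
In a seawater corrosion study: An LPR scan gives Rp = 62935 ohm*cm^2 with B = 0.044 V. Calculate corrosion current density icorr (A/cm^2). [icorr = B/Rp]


Apply the Stern-Geary relation: icorr = B / Rp
icorr = 0.044 / 62935 = 6.991×10^-7 A/cm^2

6.991×10^-7 A/cm^2


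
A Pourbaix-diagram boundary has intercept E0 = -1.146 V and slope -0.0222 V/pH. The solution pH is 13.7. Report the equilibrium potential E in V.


Apply the Pourbaix line equation: E = E0 + slope*pH
E = -1.146 + (-0.0222)*13.7 = -1.146 + (-0.30414) = -1.45014 V
Rounded to 3 decimal places: E = -1.450 V

-1.450 V


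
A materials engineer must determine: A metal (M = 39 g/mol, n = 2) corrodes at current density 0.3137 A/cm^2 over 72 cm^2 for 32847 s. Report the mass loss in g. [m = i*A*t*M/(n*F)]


Apply Faraday's law: m = i*A*t*M / (n*F)
Total charge passed Q = i*A*t = 0.3137*72*32847 = 741895.4808 C
m = Q*M/(n*F) = 741895.4808*39/(2*96485) = 149.94 g

149.94 g


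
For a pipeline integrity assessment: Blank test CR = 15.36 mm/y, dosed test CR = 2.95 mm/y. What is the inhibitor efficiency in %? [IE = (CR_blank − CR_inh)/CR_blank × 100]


Apply the inhibitor-efficiency definition: IE = (CR_blank − CR_inh)/CR_blank × 100
IE = (15.36 − 2.95) / 15.36 × 100
IE = 12.41 / 15.36 × 100 = 80.8 %

80.8 %


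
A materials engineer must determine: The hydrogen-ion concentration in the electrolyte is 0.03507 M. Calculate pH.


pH = −log10[H+]
pH = −log10(0.03507) = 1.46

1.46


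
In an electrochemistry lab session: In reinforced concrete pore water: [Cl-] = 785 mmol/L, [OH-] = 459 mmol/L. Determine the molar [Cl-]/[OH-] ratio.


Threshold parameter = [Cl-] / [OH-] (molar basis; both in mmol/L, so units cancel)
Ratio = 785 / 459 = 1.71

1.71


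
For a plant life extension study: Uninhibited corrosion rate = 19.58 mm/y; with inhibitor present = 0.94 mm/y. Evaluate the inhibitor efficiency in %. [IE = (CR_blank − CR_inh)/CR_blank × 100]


Apply the inhibitor-efficiency definition: IE = (CR_blank − CR_inh)/CR_blank × 100
IE = (19.58 − 0.94) / 19.58 × 100
IE = 18.64 / 19.58 × 100 = 95.2 %

95.2 %


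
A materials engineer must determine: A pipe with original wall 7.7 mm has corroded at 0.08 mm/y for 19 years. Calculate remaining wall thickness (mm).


Remaining wall = original − CR × time
t = 7.7 − 0.08*19 = 7.7 − 1.52 = 6.18 mm

6.18 mm


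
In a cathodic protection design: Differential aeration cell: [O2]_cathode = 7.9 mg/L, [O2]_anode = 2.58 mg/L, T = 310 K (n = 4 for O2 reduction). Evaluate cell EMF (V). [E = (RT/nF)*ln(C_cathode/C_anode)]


Apply the Nernst concentration-cell relation: E = (RT/nF)*ln(C_cathode/C_anode)
RT/nF = 8.314*310/(4*96485) = 0.00667808 V
ln(7.9/2.58) = 1.11907
E = 0.00667808 * 1.11907 = 0.00747 V

0.00747 V


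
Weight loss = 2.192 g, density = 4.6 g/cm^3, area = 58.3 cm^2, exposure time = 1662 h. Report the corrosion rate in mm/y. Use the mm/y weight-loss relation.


Apply the mm/y weight-loss relation: CR = 87600 * W / (D * A * T)
Numerator: 87600 * 2.192 = 192019.2
Denominator: 4.6 * 58.3 * 1662 = 445715.16
CR = 192019.2 / 445715.16 = 0.43081 mm/y

0.43081 mm/y


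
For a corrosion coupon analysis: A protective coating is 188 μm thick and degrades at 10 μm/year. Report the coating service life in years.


Service life = thickness / degradation rate
Life = 188 / 10 = 18.8 years

18.8 years


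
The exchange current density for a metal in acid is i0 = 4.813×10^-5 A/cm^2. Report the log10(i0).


i0 = 4.813×10^-5 A/cm^2
log10(i0) = -4.318

-4.318


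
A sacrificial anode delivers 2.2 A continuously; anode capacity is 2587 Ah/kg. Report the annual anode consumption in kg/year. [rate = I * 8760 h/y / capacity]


Annual consumption = current * hours per year / capacity
Rate = 2.2 * 8760 / 2587 = 7.4 kg/year

7.4 kg/year


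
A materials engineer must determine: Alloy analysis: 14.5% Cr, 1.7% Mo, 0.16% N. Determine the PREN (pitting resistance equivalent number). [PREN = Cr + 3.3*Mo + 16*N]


Apply the PREN formula: PREN = Cr + 3.3*Mo + 16*N
PREN = 14.5 + 3.3*1.7 + 16*0.16
PREN = 14.5 + 5.61 + 2.56 = 22.67

22.67


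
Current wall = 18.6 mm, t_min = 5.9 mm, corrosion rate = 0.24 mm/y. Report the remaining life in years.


Apply the remaining-life relation: RL = (t_current − t_min) / CR
RL = (18.6 − 5.9) / 0.24 = 12.7 / 0.24 = 52.9 years

52.9 years


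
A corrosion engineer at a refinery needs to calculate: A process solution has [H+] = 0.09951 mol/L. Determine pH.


pH = −log10[H+]
pH = −log10(0.09951) = 1.0

1.0


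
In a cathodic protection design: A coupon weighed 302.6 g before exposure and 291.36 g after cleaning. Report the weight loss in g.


Weight loss = initial − final
WL = 302.6 − 291.36 = 11.24 g

11.24 g


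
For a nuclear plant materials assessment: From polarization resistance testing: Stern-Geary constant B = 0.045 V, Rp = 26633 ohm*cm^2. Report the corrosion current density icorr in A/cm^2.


Apply the Stern-Geary relation: icorr = B / Rp
icorr = 0.045 / 26633 = 1.69×10^-6 A/cm^2

1.69×10^-6 A/cm^2


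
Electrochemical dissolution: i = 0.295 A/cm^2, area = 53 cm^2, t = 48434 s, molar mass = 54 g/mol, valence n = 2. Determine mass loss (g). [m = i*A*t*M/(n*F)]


Apply Faraday's law: m = i*A*t*M / (n*F)
Total charge passed Q = i*A*t = 0.295*53*48434 = 757265.59 C
m = Q*M/(n*F) = 757265.59*54/(2*96485) = 211.91036 g

211.91036 g


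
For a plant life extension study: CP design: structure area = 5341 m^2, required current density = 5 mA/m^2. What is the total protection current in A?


I = area * current density, then convert mA → A (÷1000)
I = 5341 * 5 / 1000 = 26.71 A

26.71 A


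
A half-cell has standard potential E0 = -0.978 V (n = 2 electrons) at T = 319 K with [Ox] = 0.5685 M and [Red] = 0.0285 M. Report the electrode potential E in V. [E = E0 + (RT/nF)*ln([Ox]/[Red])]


Apply the Nernst equation: E = E0 + (RT/nF)*ln([Ox]/[Red])
Step 1: RT/nF = 8.314*319/(2*96485) = 0.01374393 V
Step 2: [Ox]/[Red] = 0.5685/0.0285 = 19.947368
Step 3: ln(19.947368) = 2.993097
Step 4: correction = 0.01374393 * 2.993097 = 0.0411 V
E = -0.978 + 0.0411 = -0.9369 V

-0.9369 V


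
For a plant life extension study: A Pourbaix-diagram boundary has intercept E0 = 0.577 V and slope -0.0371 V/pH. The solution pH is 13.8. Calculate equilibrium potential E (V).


Apply the Pourbaix line equation: E = E0 + slope*pH
E = 0.577 + (-0.0371)*13.8 = 0.577 + (-0.51198) = 0.06502 V
Rounded to 3 decimal places: E = 0.065 V

0.065 V


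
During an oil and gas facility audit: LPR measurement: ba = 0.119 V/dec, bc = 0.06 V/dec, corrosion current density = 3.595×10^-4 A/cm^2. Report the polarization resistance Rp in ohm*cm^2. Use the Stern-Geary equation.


Apply the Stern-Geary equation: Rp = ba*bc / (2.303*icorr*(ba+bc))
ba*bc = 0.119*0.06 = 0.00714
ba+bc = 0.179; 2.303*icorr*(ba+bc) = 2.303*3.595×10^-4*0.179 = 1.481992×10^-4
Rp = 0.00714 / 1.481992×10^-4 = 48.2 ohm*cm^2

48.2 ohm*cm^2


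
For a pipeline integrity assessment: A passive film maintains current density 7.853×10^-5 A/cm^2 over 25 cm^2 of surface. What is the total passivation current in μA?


I = i_pass * A, then convert A → μA (×10^6)
I = 7.853×10^-5 * 25 * 10^6 = 1963.25 μA

1963.25 μA


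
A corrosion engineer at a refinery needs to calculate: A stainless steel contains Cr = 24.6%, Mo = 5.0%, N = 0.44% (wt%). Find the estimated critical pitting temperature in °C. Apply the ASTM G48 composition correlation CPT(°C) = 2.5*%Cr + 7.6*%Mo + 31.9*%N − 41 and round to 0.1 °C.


Apply the ASTM G48 empirical CPT estimate: CPT(°C) = 2.5*%Cr + 7.6*%Mo + 31.9*%N − 41
2.5*24.6 = 61.5; 7.6*5.0 = 38; 31.9*0.44 = 14.036
CPT = 61.5 + 38 + 14.036 − 41 = 72.536 °C
Rounded to 0.1 °C: CPT ≈ 72.5 °C

72.5 °C


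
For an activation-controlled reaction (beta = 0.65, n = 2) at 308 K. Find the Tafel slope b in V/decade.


Apply the Tafel slope relation: b = 2.303*R*T/(beta*n*F)
Numerator: 2.303 * 8.314 * 308 = 5897.32
Denominator: 0.65 * 2 * 96485 = 125430.5
b = 5897.32 / 125430.5 = 0.047 V/decade

0.047 V/decade


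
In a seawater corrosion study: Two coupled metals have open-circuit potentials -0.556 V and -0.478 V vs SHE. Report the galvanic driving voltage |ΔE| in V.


Driving voltage is the absolute potential difference.
|ΔE| = |-0.556 − (-0.478)| = 0.078 V

0.078 V


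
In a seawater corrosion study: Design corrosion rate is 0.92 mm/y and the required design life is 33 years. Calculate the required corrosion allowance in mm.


Corrosion allowance = CR × design life
CA = 0.92 * 33 = 30.36 mm

30.36 mm


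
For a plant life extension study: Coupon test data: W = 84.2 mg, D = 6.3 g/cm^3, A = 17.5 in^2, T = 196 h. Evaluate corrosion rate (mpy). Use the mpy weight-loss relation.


Apply the mpy weight-loss relation: CR = 534 * W / (D * A * T)
Numerator: 534 * 84.2 = 44962.8
Denominator: 6.3 * 17.5 * 196 = 21609.0
CR = 44962.8 / 21609.0 = 2.08074 mpy

2.08074 mpy


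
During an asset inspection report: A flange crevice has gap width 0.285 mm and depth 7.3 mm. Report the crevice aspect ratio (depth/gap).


Aspect ratio = depth / gap
Ratio = 7.3 / 0.285 = 25.6

25.6


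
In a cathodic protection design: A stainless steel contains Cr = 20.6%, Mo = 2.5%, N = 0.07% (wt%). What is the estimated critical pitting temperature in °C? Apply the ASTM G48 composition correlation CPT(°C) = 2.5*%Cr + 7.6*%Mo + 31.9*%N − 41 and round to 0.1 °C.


Apply the ASTM G48 empirical CPT estimate: CPT(°C) = 2.5*%Cr + 7.6*%Mo + 31.9*%N − 41
2.5*20.6 = 51.5; 7.6*2.5 = 19; 31.9*0.07 = 2.233
CPT = 51.5 + 19 + 2.233 − 41 = 31.733 °C
Rounded to 0.1 °C: CPT ≈ 31.7 °C

31.7 °C


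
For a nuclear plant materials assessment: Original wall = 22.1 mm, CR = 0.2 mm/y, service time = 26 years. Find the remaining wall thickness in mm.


Remaining wall = original − CR × time
t = 22.1 − 0.2*26 = 22.1 − 5.2 = 16.9 mm

16.9 mm


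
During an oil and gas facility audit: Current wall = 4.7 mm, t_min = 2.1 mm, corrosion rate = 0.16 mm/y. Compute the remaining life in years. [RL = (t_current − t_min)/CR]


Apply the remaining-life relation: RL = (t_current − t_min) / CR
RL = (4.7 − 2.1) / 0.16 = 2.6 / 0.16 = 16.3 years

16.3 years


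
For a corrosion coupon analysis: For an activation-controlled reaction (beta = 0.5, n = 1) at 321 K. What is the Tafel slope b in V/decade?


Apply the Tafel slope relation: b = 2.303*R*T/(beta*n*F)
Numerator: 2.303 * 8.314 * 321 = 6146.23
Denominator: 0.5 * 1 * 96485 = 48242.5
b = 6146.23 / 48242.5 = 0.1274 V/decade

0.1274 V/decade


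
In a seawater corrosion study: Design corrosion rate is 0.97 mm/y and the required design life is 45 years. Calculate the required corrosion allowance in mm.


Corrosion allowance = CR × design life
CA = 0.97 * 45 = 43.65 mm

43.65 mm


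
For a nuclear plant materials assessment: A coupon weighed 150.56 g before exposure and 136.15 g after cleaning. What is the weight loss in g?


Weight loss = initial − final
WL = 150.56 − 136.15 = 14.41 g

14.41 g


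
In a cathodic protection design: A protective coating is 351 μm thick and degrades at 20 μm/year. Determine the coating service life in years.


Service life = thickness / degradation rate
Life = 351 / 20 = 17.6 years

17.6 years


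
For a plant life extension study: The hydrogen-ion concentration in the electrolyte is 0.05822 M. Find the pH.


pH = −log10[H+]
pH = −log10(0.05822) = 1.23

1.23


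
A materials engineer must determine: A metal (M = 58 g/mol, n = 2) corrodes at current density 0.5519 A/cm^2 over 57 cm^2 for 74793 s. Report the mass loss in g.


Apply Faraday's law: m = i*A*t*M / (n*F)
Total charge passed Q = i*A*t = 0.5519*57*74793 = 2352860.6319 C
m = Q*M/(n*F) = 2352860.6319*58/(2*96485) = 707.18721 g

707.18721 g


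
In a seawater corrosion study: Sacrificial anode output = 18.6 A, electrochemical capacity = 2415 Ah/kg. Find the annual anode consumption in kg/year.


Annual consumption = current * hours per year / capacity
Rate = 18.6 * 8760 / 2415 = 67.5 kg/year

67.5 kg/year


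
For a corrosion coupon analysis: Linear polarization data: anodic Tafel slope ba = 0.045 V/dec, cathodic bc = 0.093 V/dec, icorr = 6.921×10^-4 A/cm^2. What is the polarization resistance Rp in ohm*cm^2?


Apply the Stern-Geary equation: Rp = ba*bc / (2.303*icorr*(ba+bc))
ba*bc = 0.045*0.093 = 0.004185
ba+bc = 0.138; 2.303*icorr*(ba+bc) = 2.303*6.921×10^-4*0.138 = 2.1995907×10^-4
Rp = 0.004185 / 2.1995907×10^-4 = 19.03 ohm*cm^2

19.03 ohm*cm^2


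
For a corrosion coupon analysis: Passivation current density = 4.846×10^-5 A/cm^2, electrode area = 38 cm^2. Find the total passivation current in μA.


I = i_pass * A, then convert A → μA (×10^6)
I = 4.846×10^-5 * 38 * 10^6 = 1841.48 μA

1841.48 μA


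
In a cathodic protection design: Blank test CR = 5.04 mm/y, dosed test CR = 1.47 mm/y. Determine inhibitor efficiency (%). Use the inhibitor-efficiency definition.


Apply the inhibitor-efficiency definition: IE = (CR_blank − CR_inh)/CR_blank × 100
IE = (5.04 − 1.47) / 5.04 × 100
IE = 3.57 / 5.04 × 100 = 70.8 %

70.8 %


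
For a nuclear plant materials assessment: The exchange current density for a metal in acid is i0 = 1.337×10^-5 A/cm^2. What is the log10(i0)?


i0 = 1.337×10^-5 A/cm^2
log10(i0) = -4.874

-4.874


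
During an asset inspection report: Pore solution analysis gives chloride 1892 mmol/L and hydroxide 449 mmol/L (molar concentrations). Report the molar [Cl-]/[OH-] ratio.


Threshold parameter = [Cl-] / [OH-] (molar basis; both in mmol/L, so units cancel)
Ratio = 1892 / 449 = 4.21

4.21


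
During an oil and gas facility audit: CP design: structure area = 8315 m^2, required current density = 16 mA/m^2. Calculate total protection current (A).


I = area * current density, then convert mA → A (÷1000)
I = 8315 * 16 / 1000 = 133.04 A

133.04 A


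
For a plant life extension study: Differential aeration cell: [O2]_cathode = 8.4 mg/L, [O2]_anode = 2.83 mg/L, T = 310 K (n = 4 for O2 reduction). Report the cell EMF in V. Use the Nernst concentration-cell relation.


Apply the Nernst concentration-cell relation: E = (RT/nF)*ln(C_cathode/C_anode)
RT/nF = 8.314*310/(4*96485) = 0.00667808 V
ln(8.4/2.83) = 1.08795
E = 0.00667808 * 1.08795 = 0.00727 V

0.00727 V


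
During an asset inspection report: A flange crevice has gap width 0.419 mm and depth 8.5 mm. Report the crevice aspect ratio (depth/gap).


Aspect ratio = depth / gap
Ratio = 8.5 / 0.419 = 20.3

20.3


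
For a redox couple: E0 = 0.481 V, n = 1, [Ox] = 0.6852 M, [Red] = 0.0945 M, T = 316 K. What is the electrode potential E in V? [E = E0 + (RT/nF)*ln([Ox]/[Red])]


Apply the Nernst equation: E = E0 + (RT/nF)*ln([Ox]/[Red])
Step 1: RT/nF = 8.314*316/(1*96485) = 0.02722935 V
Step 2: [Ox]/[Red] = 0.6852/0.0945 = 7.250794
Step 3: ln(7.250794) = 1.981111
Step 4: correction = 0.02722935 * 1.981111 = 0.0539 V
E = 0.481 + 0.0539 = 0.5349 V

0.5349 V


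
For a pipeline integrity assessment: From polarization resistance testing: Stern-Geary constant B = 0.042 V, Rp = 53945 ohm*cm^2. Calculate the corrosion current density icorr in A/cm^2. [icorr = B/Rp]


Apply the Stern-Geary relation: icorr = B / Rp
icorr = 0.042 / 53945 = 7.786×10^-7 A/cm^2

7.786×10^-7 A/cm^2


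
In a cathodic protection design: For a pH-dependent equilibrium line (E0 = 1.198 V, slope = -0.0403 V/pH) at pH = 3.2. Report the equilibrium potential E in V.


Apply the Pourbaix line equation: E = E0 + slope*pH
E = 1.198 + (-0.0403)*3.2 = 1.198 + (-0.12896) = 1.06904 V
Rounded to 4 decimal places: E = 1.0690 V

1.0690 V


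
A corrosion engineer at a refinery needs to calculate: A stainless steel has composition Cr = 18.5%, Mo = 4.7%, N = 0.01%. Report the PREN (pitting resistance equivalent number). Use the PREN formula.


Apply the PREN formula: PREN = Cr + 3.3*Mo + 16*N
PREN = 18.5 + 3.3*4.7 + 16*0.01
PREN = 18.5 + 15.51 + 0.16 = 34.17

34.17


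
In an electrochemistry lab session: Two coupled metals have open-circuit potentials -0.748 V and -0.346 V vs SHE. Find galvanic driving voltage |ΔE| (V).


Driving voltage is the absolute potential difference.
|ΔE| = |-0.748 − (-0.346)| = 0.402 V

0.402 V


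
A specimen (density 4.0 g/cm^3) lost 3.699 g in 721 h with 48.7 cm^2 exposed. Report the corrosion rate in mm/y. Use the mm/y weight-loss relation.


Apply the mm/y weight-loss relation: CR = 87600 * W / (D * A * T)
Numerator: 87600 * 3.699 = 324032.4
Denominator: 4.0 * 48.7 * 721 = 140450.8
CR = 324032.4 / 140450.8 = 2.307088 mm/y

2.307088 mm/y


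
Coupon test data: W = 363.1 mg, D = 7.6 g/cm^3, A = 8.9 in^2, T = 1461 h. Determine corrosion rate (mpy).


Apply the mpy weight-loss relation: CR = 534 * W / (D * A * T)
Numerator: 534 * 363.1 = 193895.4
Denominator: 7.6 * 8.9 * 1461 = 98822.04
CR = 193895.4 / 98822.04 = 1.962 mpy

1.962 mpy


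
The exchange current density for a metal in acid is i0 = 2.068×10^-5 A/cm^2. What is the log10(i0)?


i0 = 2.068×10^-5 A/cm^2
log10(i0) = -4.684

-4.684


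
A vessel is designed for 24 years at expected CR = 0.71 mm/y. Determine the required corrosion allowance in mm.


Corrosion allowance = CR × design life
CA = 0.71 * 24 = 17.04 mm

17.04 mm


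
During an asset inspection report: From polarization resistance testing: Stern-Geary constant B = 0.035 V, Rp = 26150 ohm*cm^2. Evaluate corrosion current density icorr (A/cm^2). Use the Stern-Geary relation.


Apply the Stern-Geary relation: icorr = B / Rp
icorr = 0.035 / 26150 = 1.338×10^-6 A/cm^2

1.338×10^-6 A/cm^2


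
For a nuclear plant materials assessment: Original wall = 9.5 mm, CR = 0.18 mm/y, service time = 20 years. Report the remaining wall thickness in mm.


Remaining wall = original − CR × time
t = 9.5 − 0.18*20 = 9.5 − 3.6 = 5.9 mm

5.9 mm


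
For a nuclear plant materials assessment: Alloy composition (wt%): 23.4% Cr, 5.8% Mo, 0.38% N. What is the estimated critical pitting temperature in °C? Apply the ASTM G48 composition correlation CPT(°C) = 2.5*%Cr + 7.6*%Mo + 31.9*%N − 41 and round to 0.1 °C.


Apply the ASTM G48 empirical CPT estimate: CPT(°C) = 2.5*%Cr + 7.6*%Mo + 31.9*%N − 41
2.5*23.4 = 58.5; 7.6*5.8 = 44.08; 31.9*0.38 = 12.122
CPT = 58.5 + 44.08 + 12.122 − 41 = 73.702 °C
Rounded to 0.1 °C: CPT ≈ 73.7 °C

73.7 °C


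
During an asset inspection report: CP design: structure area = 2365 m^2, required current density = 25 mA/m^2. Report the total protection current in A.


I = area * current density, then convert mA → A (÷1000)
I = 2365 * 25 / 1000 = 59.13 A

59.13 A


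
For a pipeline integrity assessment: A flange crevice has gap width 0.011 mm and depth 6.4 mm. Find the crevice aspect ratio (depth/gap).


Aspect ratio = depth / gap
Ratio = 6.4 / 0.011 = 581.8

581.8


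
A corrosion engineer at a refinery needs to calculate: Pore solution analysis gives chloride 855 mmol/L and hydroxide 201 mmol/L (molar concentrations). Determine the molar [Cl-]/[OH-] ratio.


Threshold parameter = [Cl-] / [OH-] (molar basis; both in mmol/L, so units cancel)
Ratio = 855 / 201 = 4.25

4.25


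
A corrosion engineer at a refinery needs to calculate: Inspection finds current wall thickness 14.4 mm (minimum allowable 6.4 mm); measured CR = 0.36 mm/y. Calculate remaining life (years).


Apply the remaining-life relation: RL = (t_current − t_min) / CR
RL = (14.4 − 6.4) / 0.36 = 8.0 / 0.36 = 22.2 years

22.2 years


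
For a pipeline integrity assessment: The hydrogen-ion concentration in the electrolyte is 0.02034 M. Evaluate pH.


pH = −log10[H+]
pH = −log10(0.02034) = 1.69

1.69


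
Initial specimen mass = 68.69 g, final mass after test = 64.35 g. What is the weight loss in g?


Weight loss = initial − final
WL = 68.69 − 64.35 = 4.34 g

4.34 g


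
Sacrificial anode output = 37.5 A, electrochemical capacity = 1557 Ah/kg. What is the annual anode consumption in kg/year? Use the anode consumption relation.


Annual consumption = current * hours per year / capacity
Rate = 37.5 * 8760 / 1557 = 211.0 kg/year

211.0 kg/year


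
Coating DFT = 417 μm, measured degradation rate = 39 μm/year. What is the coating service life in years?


Service life = thickness / degradation rate
Life = 417 / 39 = 10.7 years

10.7 years


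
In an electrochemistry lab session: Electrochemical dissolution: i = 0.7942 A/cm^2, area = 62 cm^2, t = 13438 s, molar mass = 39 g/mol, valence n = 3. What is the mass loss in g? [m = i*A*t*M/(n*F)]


Apply Faraday's law: m = i*A*t*M / (n*F)
Total charge passed Q = i*A*t = 0.7942*62*13438 = 661692.4952 C
m = Q*M/(n*F) = 661692.4952*39/(3*96485) = 89.1538 g

89.1538 g


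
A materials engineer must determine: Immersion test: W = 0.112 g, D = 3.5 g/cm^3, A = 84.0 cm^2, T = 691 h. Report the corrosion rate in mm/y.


Apply the mm/y weight-loss relation: CR = 87600 * W / (D * A * T)
Numerator: 87600 * 0.112 = 9811.2
Denominator: 3.5 * 84.0 * 691 = 203154.0
CR = 9811.2 / 203154.0 = 0.0483 mm/y

0.0483 mm/y


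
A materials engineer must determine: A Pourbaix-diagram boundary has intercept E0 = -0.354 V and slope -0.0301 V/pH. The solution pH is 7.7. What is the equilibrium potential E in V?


Apply the Pourbaix line equation: E = E0 + slope*pH
E = -0.354 + (-0.0301)*7.7 = -0.354 + (-0.23177) = -0.58577 V
Rounded to 4 decimal places: E = -0.5858 V

-0.5858 V


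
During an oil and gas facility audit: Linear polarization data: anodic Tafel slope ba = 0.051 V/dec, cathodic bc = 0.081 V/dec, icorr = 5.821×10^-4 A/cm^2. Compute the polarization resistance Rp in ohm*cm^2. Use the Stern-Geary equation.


Apply the Stern-Geary equation: Rp = ba*bc / (2.303*icorr*(ba+bc))
ba*bc = 0.051*0.081 = 0.004131
ba+bc = 0.132; 2.303*icorr*(ba+bc) = 2.303*5.821×10^-4*0.132 = 1.7695607×10^-4
Rp = 0.004131 / 1.7695607×10^-4 = 23.34 ohm*cm^2

23.34 ohm*cm^2


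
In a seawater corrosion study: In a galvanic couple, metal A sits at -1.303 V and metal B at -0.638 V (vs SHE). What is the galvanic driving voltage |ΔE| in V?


Driving voltage is the absolute potential difference.
|ΔE| = |-1.303 − (-0.638)| = 0.665 V

0.665 V


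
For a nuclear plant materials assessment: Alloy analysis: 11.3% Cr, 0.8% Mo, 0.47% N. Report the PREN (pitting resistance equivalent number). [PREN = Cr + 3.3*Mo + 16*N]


Apply the PREN formula: PREN = Cr + 3.3*Mo + 16*N
PREN = 11.3 + 3.3*0.8 + 16*0.47
PREN = 11.3 + 2.64 + 7.52 = 21.46

21.46


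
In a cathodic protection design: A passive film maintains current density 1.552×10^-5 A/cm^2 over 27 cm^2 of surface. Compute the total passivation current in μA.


I = i_pass * A, then convert A → μA (×10^6)
I = 1.552×10^-5 * 27 * 10^6 = 419.04 μA

419.04 μA


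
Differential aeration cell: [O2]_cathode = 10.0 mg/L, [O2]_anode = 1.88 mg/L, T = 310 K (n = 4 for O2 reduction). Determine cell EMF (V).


Apply the Nernst concentration-cell relation: E = (RT/nF)*ln(C_cathode/C_anode)
RT/nF = 8.314*310/(4*96485) = 0.00667808 V
ln(10.0/1.88) = 1.67131
E = 0.00667808 * 1.67131 = 0.01116 V

0.01116 V


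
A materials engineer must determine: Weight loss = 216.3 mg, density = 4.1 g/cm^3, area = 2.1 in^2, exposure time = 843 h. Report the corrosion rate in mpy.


Apply the mpy weight-loss relation: CR = 534 * W / (D * A * T)
Numerator: 534 * 216.3 = 115504.2
Denominator: 4.1 * 2.1 * 843 = 7258.23
CR = 115504.2 / 7258.23 = 15.9135 mpy

15.9135 mpy


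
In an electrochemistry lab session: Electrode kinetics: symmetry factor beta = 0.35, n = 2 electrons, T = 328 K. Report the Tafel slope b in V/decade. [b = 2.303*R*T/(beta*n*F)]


Apply the Tafel slope relation: b = 2.303*R*T/(beta*n*F)
Numerator: 2.303 * 8.314 * 328 = 6280.26
Denominator: 0.35 * 2 * 96485 = 67539.5
b = 6280.26 / 67539.5 = 0.093 V/decade

0.093 V/decade


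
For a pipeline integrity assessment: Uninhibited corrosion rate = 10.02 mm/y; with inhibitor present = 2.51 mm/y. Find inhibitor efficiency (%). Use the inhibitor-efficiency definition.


Apply the inhibitor-efficiency definition: IE = (CR_blank − CR_inh)/CR_blank × 100
IE = (10.02 − 2.51) / 10.02 × 100
IE = 7.51 / 10.02 × 100 = 75.0 %

75.0 %


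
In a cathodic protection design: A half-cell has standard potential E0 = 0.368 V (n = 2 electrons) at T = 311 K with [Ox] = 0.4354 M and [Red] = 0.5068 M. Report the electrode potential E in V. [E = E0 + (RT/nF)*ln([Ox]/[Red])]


Apply the Nernst equation: E = E0 + (RT/nF)*ln([Ox]/[Red])
Step 1: RT/nF = 8.314*311/(2*96485) = 0.01339925 V
Step 2: [Ox]/[Red] = 0.4354/0.5068 = 0.859116
Step 3: ln(0.859116) = -0.151851
Step 4: correction = 0.01339925 * -0.151851 = -0.002 V
E = 0.368 + -0.002 = 0.366 V

0.366 V


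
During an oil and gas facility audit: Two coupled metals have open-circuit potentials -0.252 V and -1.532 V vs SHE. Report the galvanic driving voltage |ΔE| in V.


Driving voltage is the absolute potential difference.
|ΔE| = |-0.252 − (-1.532)| = 1.28 V

1.28 V


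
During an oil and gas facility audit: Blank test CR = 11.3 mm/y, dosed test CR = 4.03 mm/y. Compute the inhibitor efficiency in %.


Apply the inhibitor-efficiency definition: IE = (CR_blank − CR_inh)/CR_blank × 100
IE = (11.3 − 4.03) / 11.3 × 100
IE = 7.27 / 11.3 × 100 = 64.3 %

64.3 %


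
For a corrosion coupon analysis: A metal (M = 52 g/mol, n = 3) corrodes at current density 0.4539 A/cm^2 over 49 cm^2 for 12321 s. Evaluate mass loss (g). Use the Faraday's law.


Apply Faraday's law: m = i*A*t*M / (n*F)
Total charge passed Q = i*A*t = 0.4539*49*12321 = 274032.5931 C
m = Q*M/(n*F) = 274032.5931*52/(3*96485) = 49.2294 g

49.2294 g


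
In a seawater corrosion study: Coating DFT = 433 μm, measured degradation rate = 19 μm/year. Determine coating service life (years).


Service life = thickness / degradation rate
Life = 433 / 19 = 22.8 years

22.8 years


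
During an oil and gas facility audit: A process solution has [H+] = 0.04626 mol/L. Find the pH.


pH = −log10[H+]
pH = −log10(0.04626) = 1.33

1.33


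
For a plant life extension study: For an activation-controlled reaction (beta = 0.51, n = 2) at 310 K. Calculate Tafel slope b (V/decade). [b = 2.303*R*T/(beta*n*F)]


Apply the Tafel slope relation: b = 2.303*R*T/(beta*n*F)
Numerator: 2.303 * 8.314 * 310 = 5935.61
Denominator: 0.51 * 2 * 96485 = 98414.7
b = 5935.61 / 98414.7 = 0.06 V/decade

0.06 V/decade


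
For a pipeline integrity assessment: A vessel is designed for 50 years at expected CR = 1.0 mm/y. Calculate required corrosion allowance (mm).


Corrosion allowance = CR × design life
CA = 1.0 * 50 = 50.0 mm

50.0 mm


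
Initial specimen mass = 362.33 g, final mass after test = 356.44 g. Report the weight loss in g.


Weight loss = initial − final
WL = 362.33 − 356.44 = 5.89 g

5.89 g


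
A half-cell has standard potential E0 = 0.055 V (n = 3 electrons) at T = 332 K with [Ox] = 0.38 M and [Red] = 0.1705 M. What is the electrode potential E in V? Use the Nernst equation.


Apply the Nernst equation: E = E0 + (RT/nF)*ln([Ox]/[Red])
Step 1: RT/nF = 8.314*332/(3*96485) = 0.00953602 V
Step 2: [Ox]/[Red] = 0.38/0.1705 = 2.228739
Step 3: ln(2.228739) = 0.801436
Step 4: correction = 0.00953602 * 0.801436 = 0.0076 V
E = 0.055 + 0.0076 = 0.0626 V

0.0626 V


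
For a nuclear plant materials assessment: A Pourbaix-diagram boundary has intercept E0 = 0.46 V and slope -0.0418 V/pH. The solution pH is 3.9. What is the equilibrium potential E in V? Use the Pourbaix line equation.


Apply the Pourbaix line equation: E = E0 + slope*pH
E = 0.46 + (-0.0418)*3.9 = 0.46 + (-0.16302) = 0.29698 V
Rounded to 3 decimal places: E = 0.297 V

0.297 V
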